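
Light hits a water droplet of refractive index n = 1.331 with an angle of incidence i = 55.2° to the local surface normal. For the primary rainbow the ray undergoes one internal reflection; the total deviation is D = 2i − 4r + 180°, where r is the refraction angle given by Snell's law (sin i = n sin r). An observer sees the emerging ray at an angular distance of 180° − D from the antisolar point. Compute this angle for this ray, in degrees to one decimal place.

sin r = sin 55.2° / 1.331 = 0.8211/1.331 = 0.6169; r = 38.09°.
D = 2·55.2° − 4·38.09° + 180° = 110.40° − 152.37° + 180° = 138.03°.
Angle from antisolar point = 180° − D = 41.97°.

42.0°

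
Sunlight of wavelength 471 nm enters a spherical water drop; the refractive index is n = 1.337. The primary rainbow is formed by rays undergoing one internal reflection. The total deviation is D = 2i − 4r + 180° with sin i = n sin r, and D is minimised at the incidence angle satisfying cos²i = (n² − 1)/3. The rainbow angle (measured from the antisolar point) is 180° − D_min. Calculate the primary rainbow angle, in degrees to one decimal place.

41.5°

cos²i = (1.78757 − 1)/3 = 0.26252; i = arccos(0.51237) = 59.178°.
sin r = sin 59.178°/1.337 = 0.64231; r = 39.964°.
D_min = 2·59.178° − 4·39.964° + 180° = 138.500°.
Rainbow angle = 180° − D_min = 41.500°.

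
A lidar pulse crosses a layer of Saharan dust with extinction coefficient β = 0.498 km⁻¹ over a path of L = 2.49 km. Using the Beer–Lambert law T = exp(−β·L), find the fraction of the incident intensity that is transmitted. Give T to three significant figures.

0.289

τ = β·L = 0.498 × 2.49 = 1.2400.
T = exp(−1.2400) = 0.2894.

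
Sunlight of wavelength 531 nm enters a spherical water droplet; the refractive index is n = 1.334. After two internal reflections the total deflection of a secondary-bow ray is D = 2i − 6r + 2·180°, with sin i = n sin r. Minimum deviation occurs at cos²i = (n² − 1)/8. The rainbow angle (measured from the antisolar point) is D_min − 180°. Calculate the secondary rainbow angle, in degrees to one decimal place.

51.2°

cos²i = (1.77956 − 1)/8 = 0.09744; i = arccos(0.31216) = 71.810°.
sin r = sin 71.810°/1.334 = 0.71217; r = 45.411°.
D_min = 2·71.810° − 6·45.411° + 360° = 231.153°.
Rainbow angle = D_min − 180° = 51.153°.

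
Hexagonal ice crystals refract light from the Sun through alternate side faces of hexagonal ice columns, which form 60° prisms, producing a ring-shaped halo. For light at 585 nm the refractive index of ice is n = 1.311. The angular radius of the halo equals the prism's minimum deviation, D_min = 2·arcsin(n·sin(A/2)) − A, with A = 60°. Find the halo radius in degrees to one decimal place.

21.9°

n·sin(A/2) = 1.311 × sin 30° = 1.311 × 0.5000 = 0.6555.
D_min = 2·arcsin(0.6555) − 60° = 2 × 40.958° − 60° = 21.915°.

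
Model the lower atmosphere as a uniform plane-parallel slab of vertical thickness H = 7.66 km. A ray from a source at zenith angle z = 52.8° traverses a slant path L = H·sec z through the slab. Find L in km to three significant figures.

sec z = 1/cos 52.8° = 1.6540.
L = 7.66 × 1.6540 = 12.670 km.

12.7 km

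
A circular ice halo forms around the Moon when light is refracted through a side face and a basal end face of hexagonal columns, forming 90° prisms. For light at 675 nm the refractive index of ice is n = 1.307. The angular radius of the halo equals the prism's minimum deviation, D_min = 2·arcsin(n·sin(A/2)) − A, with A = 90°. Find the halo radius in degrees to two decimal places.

45.09°

n·sin(A/2) = 1.307 × sin 45° = 1.307 × 0.7071 = 0.9242.
D_min = 2·arcsin(0.9242) − 90° = 2 × 67.546° − 90° = 45.093°.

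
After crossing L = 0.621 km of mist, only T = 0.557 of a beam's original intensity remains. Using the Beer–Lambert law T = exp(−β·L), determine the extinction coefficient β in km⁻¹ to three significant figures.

Beer–Lambert: T = exp(−βL) ⇒ β = −ln(T)/L = −ln(0.557)/0.621 = 0.5852/0.621 = 0.9423 km⁻¹.

0.942 km⁻¹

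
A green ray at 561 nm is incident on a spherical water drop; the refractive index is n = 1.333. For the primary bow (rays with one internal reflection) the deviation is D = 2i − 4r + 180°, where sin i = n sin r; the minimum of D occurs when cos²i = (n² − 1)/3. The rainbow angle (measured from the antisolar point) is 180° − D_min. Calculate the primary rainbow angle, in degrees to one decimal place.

42.1°

cos²i = (1.77689 − 1)/3 = 0.25896; i = arccos(0.50888) = 59.410°.
sin r = sin 59.410°/1.333 = 0.64579; r = 40.225°.
D_min = 2·59.410° − 4·40.225° + 180° = 137.922°.
Rainbow angle = 180° − D_min = 42.078°.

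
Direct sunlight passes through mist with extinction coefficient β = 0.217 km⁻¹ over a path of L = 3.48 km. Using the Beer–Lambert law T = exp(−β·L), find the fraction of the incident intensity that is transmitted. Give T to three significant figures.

0.470

τ = β·L = 0.217 × 3.48 = 0.7552.
T = exp(−0.7552) = 0.4699.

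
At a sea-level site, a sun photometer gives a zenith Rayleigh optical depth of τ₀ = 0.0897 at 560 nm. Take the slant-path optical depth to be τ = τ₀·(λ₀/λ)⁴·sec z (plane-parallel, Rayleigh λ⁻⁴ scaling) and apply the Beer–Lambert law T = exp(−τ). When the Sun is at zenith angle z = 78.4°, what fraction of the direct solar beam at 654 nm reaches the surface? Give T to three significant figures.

0.787

sec 78.4° = 4.9732.
τ = 0.0897 × (560/654)⁴ × 4.9732 = 0.0897 × 0.5376 × 4.9732 = 0.2398.
T = exp(−0.2398) = 0.7868.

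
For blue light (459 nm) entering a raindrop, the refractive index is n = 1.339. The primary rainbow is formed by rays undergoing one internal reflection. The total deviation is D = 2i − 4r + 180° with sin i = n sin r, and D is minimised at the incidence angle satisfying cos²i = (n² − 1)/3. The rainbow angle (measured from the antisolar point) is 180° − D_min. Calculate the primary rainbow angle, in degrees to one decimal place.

cos²i = (1.79292 − 1)/3 = 0.26431; i = arccos(0.51411) = 59.062°.
sin r = sin 59.062°/1.339 = 0.64057; r = 39.834°.
D_min = 2·59.062° − 4·39.834° + 180° = 138.786°.
Rainbow angle = 180° − D_min = 41.214°.

41.2°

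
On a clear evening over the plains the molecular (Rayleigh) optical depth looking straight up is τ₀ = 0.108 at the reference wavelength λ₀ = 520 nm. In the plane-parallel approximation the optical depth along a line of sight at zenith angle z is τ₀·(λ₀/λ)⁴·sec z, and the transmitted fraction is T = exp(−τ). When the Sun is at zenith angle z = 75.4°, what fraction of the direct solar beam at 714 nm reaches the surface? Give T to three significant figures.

0.886

sec 75.4° = 3.9672.
τ = 0.108 × (520/714)⁴ × 3.9672 = 0.108 × 0.2813 × 3.9672 = 0.1205.
T = exp(−0.1205) = 0.8864.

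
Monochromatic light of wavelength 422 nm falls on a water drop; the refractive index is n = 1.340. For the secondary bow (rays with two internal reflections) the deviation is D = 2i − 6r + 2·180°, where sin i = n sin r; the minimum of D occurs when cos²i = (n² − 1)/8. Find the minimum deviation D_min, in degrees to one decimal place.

cos²i = (1.79560 − 1)/8 = 0.09945; i = arccos(0.31536) = 71.618°.
sin r = sin 71.618°/1.340 = 0.70819; r = 45.088°.
D_min = 2·71.618° − 6·45.088° + 360° = 232.709°.

232.7°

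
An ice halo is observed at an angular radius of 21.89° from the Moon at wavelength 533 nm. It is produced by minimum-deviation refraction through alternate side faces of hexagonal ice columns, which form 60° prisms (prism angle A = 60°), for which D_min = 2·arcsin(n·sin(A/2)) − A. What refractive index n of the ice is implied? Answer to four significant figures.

Rearranging: n = sin((D_min + A)/2) / sin(A/2).
(D_min + A)/2 = (21.89° + 60°)/2 = 40.945°.
n = sin 40.945° / sin 30° = 0.6553 / 0.5000 = 1.3107.

1.311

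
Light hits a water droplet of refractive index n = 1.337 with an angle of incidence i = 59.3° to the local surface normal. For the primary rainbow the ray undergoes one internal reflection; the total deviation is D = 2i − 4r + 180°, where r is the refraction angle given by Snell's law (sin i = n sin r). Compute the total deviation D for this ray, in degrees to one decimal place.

138.5°

sin r = sin 59.3° / 1.337 = 0.8599/1.337 = 0.6431; r = 40.02°.
D = 2·59.3° − 4·40.02° + 180° = 118.60° − 160.10° + 180° = 138.50°.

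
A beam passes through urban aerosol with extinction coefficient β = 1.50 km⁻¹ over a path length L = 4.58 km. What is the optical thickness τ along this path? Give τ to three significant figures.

6.87

τ = β·L = 1.50 × 4.58 = 6.8700.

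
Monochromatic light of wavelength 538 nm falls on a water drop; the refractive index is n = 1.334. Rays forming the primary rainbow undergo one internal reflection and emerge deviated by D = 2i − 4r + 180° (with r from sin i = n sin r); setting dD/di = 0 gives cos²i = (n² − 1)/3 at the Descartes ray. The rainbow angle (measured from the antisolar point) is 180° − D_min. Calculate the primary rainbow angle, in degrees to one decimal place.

cos²i = (1.77956 − 1)/3 = 0.25985; i = arccos(0.50976) = 59.352°.
sin r = sin 59.352°/1.334 = 0.64492; r = 40.159°.
D_min = 2·59.352° − 4·40.159° + 180° = 138.067°.
Rainbow angle = 180° − D_min = 41.933°.

41.9°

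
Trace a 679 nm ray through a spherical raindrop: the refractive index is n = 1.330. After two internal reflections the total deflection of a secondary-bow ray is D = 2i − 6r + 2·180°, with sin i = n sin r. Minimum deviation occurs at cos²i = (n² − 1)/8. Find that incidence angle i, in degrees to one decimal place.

71.9°

cos²i = (1.330² − 1)/8 = (1.76890 − 1)/8 = 0.09611.
cos i = 0.31002, so i = 71.940°.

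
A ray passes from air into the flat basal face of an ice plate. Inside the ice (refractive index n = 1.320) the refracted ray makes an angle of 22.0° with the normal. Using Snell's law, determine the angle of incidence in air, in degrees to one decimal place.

29.6°

Snell: sin θ_i = n · sin θ_r = 1.320 × sin 22.0° = 1.320 × 0.3746 = 0.4945.
θ_i = arcsin(0.4945) = 29.64°.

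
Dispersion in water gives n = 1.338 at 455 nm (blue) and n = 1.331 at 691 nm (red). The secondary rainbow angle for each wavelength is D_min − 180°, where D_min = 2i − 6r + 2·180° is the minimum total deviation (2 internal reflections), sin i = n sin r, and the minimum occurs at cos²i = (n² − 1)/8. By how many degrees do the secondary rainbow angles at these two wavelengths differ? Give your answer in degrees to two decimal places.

1.83°

At 455 nm (n = 1.338): cos²i = 0.09878 → i = 71.682°, r = 45.195°, D_min = 232.193°, rainbow angle = 52.193°.
At 691 nm (n = 1.331): cos²i = 0.09645 → i = 71.907°, r = 45.575°, D_min = 230.365°, rainbow angle = 50.365°.
Angular width = |52.193° − 50.365°| = 1.828°.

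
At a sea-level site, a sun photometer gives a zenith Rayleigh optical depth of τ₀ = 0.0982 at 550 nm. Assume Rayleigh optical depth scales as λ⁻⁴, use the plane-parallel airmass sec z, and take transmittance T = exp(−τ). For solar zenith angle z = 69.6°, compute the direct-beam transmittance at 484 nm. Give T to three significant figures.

0.625

sec 69.6° = 2.8688.
τ = 0.0982 × (550/484)⁴ × 2.8688 = 0.0982 × 1.6675 × 2.8688 = 0.4698.
T = exp(−0.4698) = 0.6251.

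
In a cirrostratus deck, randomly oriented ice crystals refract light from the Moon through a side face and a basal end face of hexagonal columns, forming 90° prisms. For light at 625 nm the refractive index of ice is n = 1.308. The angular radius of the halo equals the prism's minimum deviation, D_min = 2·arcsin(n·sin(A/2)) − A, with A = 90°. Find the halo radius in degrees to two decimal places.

45.31°

n·sin(A/2) = 1.308 × sin 45° = 1.308 × 0.7071 = 0.9249.
D_min = 2·arcsin(0.9249) − 90° = 2 × 67.653° − 90° = 45.305°.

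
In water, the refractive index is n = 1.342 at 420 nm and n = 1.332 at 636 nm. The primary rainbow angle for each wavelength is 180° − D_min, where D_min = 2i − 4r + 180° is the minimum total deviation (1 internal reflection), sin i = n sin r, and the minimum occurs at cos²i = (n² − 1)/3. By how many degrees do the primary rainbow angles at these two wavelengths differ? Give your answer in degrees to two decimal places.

At 420 nm (n = 1.342): cos²i = 0.26699 → i = 58.888°, r = 39.641°, D_min = 139.213°, rainbow angle = 40.787°.
At 636 nm (n = 1.332): cos²i = 0.25807 → i = 59.469°, r = 40.290°, D_min = 137.776°, rainbow angle = 42.224°.
Angular width = |40.787° − 42.224°| = 1.437°.

1.44°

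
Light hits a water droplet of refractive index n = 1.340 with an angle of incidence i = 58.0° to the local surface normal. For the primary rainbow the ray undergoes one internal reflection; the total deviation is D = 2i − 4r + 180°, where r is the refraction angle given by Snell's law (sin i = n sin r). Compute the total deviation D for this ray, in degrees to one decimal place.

sin r = sin 58.0° / 1.340 = 0.8480/1.340 = 0.6329; r = 39.26°.
D = 2·58.0° − 4·39.26° + 180° = 116.00° − 157.05° + 180° = 138.95°.

139.0°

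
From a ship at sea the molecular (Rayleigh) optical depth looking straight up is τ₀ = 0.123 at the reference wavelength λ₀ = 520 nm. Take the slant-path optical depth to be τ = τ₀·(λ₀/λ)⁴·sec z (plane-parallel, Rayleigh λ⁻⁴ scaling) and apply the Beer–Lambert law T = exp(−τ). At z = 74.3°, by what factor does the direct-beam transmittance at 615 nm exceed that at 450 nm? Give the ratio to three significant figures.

1.78

Airmass: sec 74.3° = 3.6955.
τ(615 nm) = 0.123 × (520/615)⁴ × 3.6955 = 0.123 × 0.5111 × 3.6955 = 0.2323.
τ(450 nm) = 0.123 × (520/450)⁴ × 3.6955 = 0.123 × 1.7830 × 3.6955 = 0.8105.
T(615)/T(450) = exp(τ_B − τ_A) = exp(0.5782) = 1.7827.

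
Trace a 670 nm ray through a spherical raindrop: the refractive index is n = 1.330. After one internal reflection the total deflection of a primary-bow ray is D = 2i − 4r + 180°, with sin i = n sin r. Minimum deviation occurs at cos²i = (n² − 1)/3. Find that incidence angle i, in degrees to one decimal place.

cos²i = (1.330² − 1)/3 = (1.76890 − 1)/3 = 0.25630.
cos i = 0.50626, so i = 59.585°.

59.6°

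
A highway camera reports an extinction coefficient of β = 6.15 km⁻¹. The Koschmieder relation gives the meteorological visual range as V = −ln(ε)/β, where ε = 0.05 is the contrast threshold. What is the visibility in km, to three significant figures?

0.487 km

V = −ln(0.05) / 6.15 = 2.996 / 6.15 = 0.4871 km.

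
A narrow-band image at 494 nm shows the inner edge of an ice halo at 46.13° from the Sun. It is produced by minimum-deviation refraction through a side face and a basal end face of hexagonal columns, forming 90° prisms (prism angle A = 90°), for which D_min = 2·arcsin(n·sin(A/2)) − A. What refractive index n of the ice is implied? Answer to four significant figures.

1.312

Rearranging: n = sin((D_min + A)/2) / sin(A/2).
(D_min + A)/2 = (46.13° + 90°)/2 = 68.065°.
n = sin 68.065° / sin 45° = 0.9276 / 0.7071 = 1.3118.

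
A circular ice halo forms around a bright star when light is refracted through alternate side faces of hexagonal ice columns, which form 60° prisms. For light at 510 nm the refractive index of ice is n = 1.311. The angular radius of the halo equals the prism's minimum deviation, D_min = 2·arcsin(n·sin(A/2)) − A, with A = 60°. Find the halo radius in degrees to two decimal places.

21.92°

n·sin(A/2) = 1.311 × sin 30° = 1.311 × 0.5000 = 0.6555.
D_min = 2·arcsin(0.6555) − 60° = 2 × 40.958° − 60° = 21.915°.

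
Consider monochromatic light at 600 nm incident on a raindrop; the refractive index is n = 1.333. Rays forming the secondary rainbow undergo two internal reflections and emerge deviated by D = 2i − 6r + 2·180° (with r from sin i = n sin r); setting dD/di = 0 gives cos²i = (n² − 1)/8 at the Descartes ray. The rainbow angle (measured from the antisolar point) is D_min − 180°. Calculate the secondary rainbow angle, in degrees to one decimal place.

50.9°

cos²i = (1.77689 − 1)/8 = 0.09711; i = arccos(0.31163) = 71.843°.
sin r = sin 71.843°/1.333 = 0.71283; r = 45.466°.
D_min = 2·71.843° − 6·45.466° + 360° = 230.891°.
Rainbow angle = D_min − 180° = 50.891°.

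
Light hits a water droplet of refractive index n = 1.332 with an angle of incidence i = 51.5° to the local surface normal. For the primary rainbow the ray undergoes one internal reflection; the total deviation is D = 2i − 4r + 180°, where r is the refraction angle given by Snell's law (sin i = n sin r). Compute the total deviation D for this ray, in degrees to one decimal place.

sin r = sin 51.5° / 1.332 = 0.7826/1.332 = 0.5875; r = 35.98°.
D = 2·51.5° − 4·35.98° + 180° = 103.00° − 143.93° + 180° = 139.07°.

139.1°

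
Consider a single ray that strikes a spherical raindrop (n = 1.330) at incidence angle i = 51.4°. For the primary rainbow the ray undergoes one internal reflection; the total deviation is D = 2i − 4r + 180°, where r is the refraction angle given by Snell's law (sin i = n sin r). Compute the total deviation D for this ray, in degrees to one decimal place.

138.8°

sin r = sin 51.4° / 1.330 = 0.7815/1.330 = 0.5876; r = 35.99°.
D = 2·51.4° − 4·35.99° + 180° = 102.80° − 143.95° + 180° = 138.85°.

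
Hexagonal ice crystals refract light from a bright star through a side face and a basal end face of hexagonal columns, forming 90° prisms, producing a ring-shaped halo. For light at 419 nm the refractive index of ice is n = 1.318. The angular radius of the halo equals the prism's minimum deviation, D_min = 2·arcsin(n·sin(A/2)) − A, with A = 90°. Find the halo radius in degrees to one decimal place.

n·sin(A/2) = 1.318 × sin 45° = 1.318 × 0.7071 = 0.9320.
D_min = 2·arcsin(0.9320) − 90° = 2 × 68.743° − 90° = 47.487°.

47.5°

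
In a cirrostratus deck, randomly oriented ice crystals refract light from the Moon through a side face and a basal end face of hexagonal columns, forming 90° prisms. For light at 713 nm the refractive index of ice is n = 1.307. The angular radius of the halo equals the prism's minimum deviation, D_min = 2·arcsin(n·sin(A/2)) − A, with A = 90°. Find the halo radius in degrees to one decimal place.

n·sin(A/2) = 1.307 × sin 45° = 1.307 × 0.7071 = 0.9242.
D_min = 2·arcsin(0.9242) − 90° = 2 × 67.546° − 90° = 45.093°.

45.1°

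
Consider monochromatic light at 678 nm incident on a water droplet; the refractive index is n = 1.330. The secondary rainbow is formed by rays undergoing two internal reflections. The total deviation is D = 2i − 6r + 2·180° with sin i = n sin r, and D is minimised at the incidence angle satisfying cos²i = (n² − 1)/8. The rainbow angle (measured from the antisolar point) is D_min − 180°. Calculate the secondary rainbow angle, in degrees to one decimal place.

cos²i = (1.76890 − 1)/8 = 0.09611; i = arccos(0.31002) = 71.940°.
sin r = sin 71.940°/1.330 = 0.71483; r = 45.630°.
D_min = 2·71.940° − 6·45.630° + 360° = 230.101°.
Rainbow angle = D_min − 180° = 50.101°.

50.1°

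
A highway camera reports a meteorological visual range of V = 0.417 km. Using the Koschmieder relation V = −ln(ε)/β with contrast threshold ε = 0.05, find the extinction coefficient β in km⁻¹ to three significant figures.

β = −ln(0.05) / V = 2.996 / 0.417 = 7.1840 km⁻¹.

7.18 km⁻¹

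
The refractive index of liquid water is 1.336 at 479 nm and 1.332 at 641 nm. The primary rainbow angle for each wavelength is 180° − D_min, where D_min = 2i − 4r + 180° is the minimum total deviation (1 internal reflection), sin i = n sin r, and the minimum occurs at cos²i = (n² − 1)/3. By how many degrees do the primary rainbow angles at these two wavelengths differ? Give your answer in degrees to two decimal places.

0.58°

At 479 nm (n = 1.336): cos²i = 0.26163 → i = 59.236°, r = 40.029°, D_min = 138.356°, rainbow angle = 41.644°.
At 641 nm (n = 1.332): cos²i = 0.25807 → i = 59.469°, r = 40.290°, D_min = 137.776°, rainbow angle = 42.224°.
Angular width = |41.644° − 42.224°| = 0.580°.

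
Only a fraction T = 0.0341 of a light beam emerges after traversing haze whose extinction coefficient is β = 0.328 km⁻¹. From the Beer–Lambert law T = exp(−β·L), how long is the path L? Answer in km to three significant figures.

10.3 km

Beer–Lambert: T = exp(−βL) ⇒ L = −ln(T)/β = −ln(0.0341)/0.328 = 3.3785/0.328 = 10.3 km.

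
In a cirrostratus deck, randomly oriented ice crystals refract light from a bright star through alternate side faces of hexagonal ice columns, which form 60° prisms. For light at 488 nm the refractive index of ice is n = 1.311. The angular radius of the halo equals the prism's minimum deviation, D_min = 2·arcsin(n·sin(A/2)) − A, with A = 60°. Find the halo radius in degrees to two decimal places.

21.92°

n·sin(A/2) = 1.311 × sin 30° = 1.311 × 0.5000 = 0.6555.
D_min = 2·arcsin(0.6555) − 60° = 2 × 40.958° − 60° = 21.915°.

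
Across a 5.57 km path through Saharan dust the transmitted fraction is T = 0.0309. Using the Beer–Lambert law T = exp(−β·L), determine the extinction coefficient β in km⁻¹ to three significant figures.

Beer–Lambert: T = exp(−βL) ⇒ β = −ln(T)/L = −ln(0.0309)/5.57 = 3.4770/5.57 = 0.6242 km⁻¹.

0.624 km⁻¹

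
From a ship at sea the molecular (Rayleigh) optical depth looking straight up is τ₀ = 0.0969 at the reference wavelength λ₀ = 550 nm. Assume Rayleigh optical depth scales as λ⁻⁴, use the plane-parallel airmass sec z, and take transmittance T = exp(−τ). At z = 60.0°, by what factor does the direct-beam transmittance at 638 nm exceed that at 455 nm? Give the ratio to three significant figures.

Airmass: sec 60.0° = 2.0000.
τ(638 nm) = 0.0969 × (550/638)⁴ × 2.0000 = 0.0969 × 0.5523 × 2.0000 = 0.1070.
τ(455 nm) = 0.0969 × (550/455)⁴ × 2.0000 = 0.0969 × 2.1350 × 2.0000 = 0.4138.
T(638)/T(455) = exp(τ_B − τ_A) = exp(0.3067) = 1.3590.

1.36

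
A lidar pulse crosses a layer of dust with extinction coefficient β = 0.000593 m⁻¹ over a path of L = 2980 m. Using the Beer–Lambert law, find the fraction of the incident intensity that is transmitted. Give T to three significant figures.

0.171

τ = β·L = 0.000593 × 2980 = 1.7671.
T = exp(−1.7671) = 0.1708.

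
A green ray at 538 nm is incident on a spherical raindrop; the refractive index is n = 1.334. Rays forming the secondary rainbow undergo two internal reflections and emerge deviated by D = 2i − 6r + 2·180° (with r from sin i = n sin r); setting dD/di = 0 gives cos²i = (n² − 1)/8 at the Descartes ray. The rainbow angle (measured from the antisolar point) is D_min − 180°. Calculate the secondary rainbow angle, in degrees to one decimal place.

51.2°

cos²i = (1.77956 − 1)/8 = 0.09744; i = arccos(0.31216) = 71.810°.
sin r = sin 71.810°/1.334 = 0.71217; r = 45.411°.
D_min = 2·71.810° − 6·45.411° + 360° = 231.153°.
Rainbow angle = D_min − 180° = 51.153°.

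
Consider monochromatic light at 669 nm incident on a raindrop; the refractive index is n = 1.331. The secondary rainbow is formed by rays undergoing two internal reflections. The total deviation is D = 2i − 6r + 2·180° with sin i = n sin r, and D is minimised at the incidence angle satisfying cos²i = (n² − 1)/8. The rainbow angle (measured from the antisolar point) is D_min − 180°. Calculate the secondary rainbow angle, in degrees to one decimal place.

cos²i = (1.77156 − 1)/8 = 0.09645; i = arccos(0.31056) = 71.907°.
sin r = sin 71.907°/1.331 = 0.71417; r = 45.575°.
D_min = 2·71.907° − 6·45.575° + 360° = 230.365°.
Rainbow angle = D_min − 180° = 50.365°.

50.4°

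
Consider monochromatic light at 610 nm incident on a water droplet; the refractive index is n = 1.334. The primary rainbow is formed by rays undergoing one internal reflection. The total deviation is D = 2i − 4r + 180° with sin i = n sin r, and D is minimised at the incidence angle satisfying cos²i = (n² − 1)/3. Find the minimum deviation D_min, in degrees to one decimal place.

138.1°

cos²i = (1.77956 − 1)/3 = 0.25985; i = arccos(0.50976) = 59.352°.
sin r = sin 59.352°/1.334 = 0.64492; r = 40.159°.
D_min = 2·59.352° − 4·40.159° + 180° = 138.067°.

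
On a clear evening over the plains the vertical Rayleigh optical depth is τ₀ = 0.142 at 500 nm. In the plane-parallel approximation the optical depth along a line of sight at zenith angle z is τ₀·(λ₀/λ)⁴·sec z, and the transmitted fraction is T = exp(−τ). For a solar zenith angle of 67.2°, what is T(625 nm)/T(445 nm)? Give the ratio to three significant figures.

1.54

Airmass: sec 67.2° = 2.5805.
τ(625 nm) = 0.142 × (500/625)⁴ × 2.5805 = 0.142 × 0.4096 × 2.5805 = 0.1501.
τ(445 nm) = 0.142 × (500/445)⁴ × 2.5805 = 0.142 × 1.5938 × 2.5805 = 0.5840.
T(625)/T(445) = exp(τ_B − τ_A) = exp(0.4339) = 1.5433.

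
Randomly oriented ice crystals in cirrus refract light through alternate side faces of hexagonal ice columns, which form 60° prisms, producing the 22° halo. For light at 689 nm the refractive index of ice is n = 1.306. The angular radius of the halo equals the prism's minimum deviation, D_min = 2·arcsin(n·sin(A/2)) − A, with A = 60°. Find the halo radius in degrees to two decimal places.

21.54°

n·sin(A/2) = 1.306 × sin 30° = 1.306 × 0.5000 = 0.6530.
D_min = 2·arcsin(0.6530) − 60° = 2 × 40.768° − 60° = 21.536°.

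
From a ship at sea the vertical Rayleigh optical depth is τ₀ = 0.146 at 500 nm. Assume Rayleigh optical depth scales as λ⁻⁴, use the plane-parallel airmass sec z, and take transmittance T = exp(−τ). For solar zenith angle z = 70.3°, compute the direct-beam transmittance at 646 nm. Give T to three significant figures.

0.856

sec 70.3° = 2.9665.
τ = 0.146 × (500/646)⁴ × 2.9665 = 0.146 × 0.3589 × 2.9665 = 0.1554.
T = exp(−0.1554) = 0.8560.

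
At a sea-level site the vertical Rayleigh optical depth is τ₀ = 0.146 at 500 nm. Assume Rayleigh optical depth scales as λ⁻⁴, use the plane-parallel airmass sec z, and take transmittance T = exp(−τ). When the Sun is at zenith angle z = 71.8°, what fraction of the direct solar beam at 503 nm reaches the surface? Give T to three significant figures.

0.634

sec 71.8° = 3.2017.
τ = 0.146 × (500/503)⁴ × 3.2017 = 0.146 × 0.9764 × 3.2017 = 0.4564.
T = exp(−0.4564) = 0.6336.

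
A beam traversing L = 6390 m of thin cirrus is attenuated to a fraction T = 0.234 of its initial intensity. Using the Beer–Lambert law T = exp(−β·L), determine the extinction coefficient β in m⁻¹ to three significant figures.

0.000227 m⁻¹

Beer–Lambert: T = exp(−βL) ⇒ β = −ln(T)/L = −ln(0.234)/6390 = 1.4524/6390 = 0.0002273 m⁻¹.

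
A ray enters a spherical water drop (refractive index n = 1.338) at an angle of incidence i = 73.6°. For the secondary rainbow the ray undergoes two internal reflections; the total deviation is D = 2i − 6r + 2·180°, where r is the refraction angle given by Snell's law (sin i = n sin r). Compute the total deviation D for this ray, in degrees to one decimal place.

sin r = sin 73.6° / 1.338 = 0.9593/1.338 = 0.7170; r = 45.81°.
D = 2·73.6° − 6·45.81° + 2·180° = 147.20° − 274.83° + 360° = 232.37°.

232.4°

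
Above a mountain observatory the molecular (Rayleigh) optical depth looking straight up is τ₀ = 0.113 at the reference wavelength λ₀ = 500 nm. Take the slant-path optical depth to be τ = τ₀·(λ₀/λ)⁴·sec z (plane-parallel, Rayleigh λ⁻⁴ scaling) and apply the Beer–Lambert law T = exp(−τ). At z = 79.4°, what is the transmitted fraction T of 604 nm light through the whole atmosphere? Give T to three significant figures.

sec 79.4° = 5.4362.
τ = 0.113 × (500/604)⁴ × 5.4362 = 0.113 × 0.4696 × 5.4362 = 0.2885.
T = exp(−0.2885) = 0.7494.

0.749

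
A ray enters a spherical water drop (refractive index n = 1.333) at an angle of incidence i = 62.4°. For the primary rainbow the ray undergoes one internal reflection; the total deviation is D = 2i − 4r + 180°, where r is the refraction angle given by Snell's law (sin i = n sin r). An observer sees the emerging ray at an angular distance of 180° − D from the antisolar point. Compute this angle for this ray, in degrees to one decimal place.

sin r = sin 62.4° / 1.333 = 0.8862/1.333 = 0.6648; r = 41.67°.
D = 2·62.4° − 4·41.67° + 180° = 124.80° − 166.67° + 180° = 138.13°.
Angle from antisolar point = 180° − D = 41.87°.

41.9°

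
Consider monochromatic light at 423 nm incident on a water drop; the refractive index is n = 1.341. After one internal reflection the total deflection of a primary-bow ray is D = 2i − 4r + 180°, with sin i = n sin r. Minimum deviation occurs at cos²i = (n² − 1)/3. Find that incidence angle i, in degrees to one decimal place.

cos²i = (1.341² − 1)/3 = (1.79828 − 1)/3 = 0.26609.
cos i = 0.51584, so i = 58.946°.

58.9°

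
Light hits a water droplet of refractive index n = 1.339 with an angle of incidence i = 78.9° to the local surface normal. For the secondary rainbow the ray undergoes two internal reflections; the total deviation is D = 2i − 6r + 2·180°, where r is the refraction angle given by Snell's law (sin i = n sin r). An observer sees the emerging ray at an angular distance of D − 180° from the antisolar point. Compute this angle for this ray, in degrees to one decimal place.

sin r = sin 78.9° / 1.339 = 0.9813/1.339 = 0.7329; r = 47.13°.
D = 2·78.9° − 6·47.13° + 2·180° = 157.80° − 282.76° + 360° = 235.04°.
Angle from antisolar point = D − 180° = 55.04°.

55.0°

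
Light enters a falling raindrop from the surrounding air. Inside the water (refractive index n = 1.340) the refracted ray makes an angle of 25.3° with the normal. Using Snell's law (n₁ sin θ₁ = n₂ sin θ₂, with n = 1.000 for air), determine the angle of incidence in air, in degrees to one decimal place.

Snell: sin θ_i = n · sin θ_r = 1.340 × sin 25.3° = 1.340 × 0.4274 = 0.5727.
θ_i = arcsin(0.5727) = 34.94°.

34.9°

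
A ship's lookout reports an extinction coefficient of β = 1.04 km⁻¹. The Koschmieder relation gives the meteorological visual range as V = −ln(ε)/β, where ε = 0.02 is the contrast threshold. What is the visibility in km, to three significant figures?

V = −ln(0.02) / 1.04 = 3.912 / 1.04 = 3.7616 km.

3.76 km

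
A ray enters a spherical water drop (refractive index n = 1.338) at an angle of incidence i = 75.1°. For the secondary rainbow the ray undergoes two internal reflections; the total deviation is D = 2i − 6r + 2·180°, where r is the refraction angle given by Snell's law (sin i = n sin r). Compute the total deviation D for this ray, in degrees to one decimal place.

232.8°

sin r = sin 75.1° / 1.338 = 0.9664/1.338 = 0.7223; r = 46.24°.
D = 2·75.1° − 6·46.24° + 2·180° = 150.20° − 277.45° + 360° = 232.75°.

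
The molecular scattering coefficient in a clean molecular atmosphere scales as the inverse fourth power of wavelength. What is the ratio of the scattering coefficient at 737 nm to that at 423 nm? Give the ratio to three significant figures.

Rayleigh scattering ∝ λ⁻⁴, so the ratio of coefficients is the inverse fourth power of the wavelength ratio.
σ(737)/σ(423) = (423/737)⁴ = (0.5739)⁴ = 0.1085.

0.109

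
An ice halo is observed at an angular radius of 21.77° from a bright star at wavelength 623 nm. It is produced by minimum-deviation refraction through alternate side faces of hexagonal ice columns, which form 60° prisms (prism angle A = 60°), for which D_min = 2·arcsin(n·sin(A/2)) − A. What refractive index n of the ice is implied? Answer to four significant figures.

1.309

Rearranging: n = sin((D_min + A)/2) / sin(A/2).
(D_min + A)/2 = (21.77° + 60°)/2 = 40.885°.
n = sin 40.885° / sin 30° = 0.6545 / 0.5000 = 1.3091.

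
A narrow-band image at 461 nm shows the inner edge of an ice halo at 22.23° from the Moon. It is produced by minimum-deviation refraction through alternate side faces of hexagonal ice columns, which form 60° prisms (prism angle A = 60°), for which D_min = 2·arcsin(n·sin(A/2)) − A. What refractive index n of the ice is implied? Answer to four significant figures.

Rearranging: n = sin((D_min + A)/2) / sin(A/2).
(D_min + A)/2 = (22.23° + 60°)/2 = 41.115°.
n = sin 41.115° / sin 30° = 0.6576 / 0.5000 = 1.3151.

1.315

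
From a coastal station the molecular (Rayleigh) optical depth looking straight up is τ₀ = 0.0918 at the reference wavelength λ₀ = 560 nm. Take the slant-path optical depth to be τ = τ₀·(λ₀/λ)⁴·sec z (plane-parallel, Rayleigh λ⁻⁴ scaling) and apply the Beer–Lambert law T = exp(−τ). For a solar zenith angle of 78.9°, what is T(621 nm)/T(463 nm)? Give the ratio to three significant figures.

2.02

Airmass: sec 78.9° = 5.1942.
τ(621 nm) = 0.0918 × (560/621)⁴ × 5.1942 = 0.0918 × 0.6613 × 5.1942 = 0.3153.
τ(463 nm) = 0.0918 × (560/463)⁴ × 5.1942 = 0.0918 × 2.1401 × 5.1942 = 1.0204.
T(621)/T(463) = exp(τ_B − τ_A) = exp(0.7051) = 2.0241.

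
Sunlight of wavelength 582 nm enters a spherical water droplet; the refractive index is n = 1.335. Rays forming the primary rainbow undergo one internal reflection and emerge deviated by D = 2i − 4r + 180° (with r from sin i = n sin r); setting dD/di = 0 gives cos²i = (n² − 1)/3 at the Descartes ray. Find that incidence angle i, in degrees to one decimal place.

59.3°

cos²i = (1.335² − 1)/3 = (1.78222 − 1)/3 = 0.26074.
cos i = 0.51063, so i = 59.294°.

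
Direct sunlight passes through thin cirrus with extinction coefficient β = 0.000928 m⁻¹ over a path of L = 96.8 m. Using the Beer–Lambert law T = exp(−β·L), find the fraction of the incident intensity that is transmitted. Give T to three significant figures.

0.914

τ = β·L = 0.000928 × 96.8 = 0.0898.
T = exp(−0.0898) = 0.9141.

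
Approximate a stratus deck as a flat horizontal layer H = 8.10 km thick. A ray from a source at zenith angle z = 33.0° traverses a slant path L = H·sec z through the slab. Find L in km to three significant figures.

sec z = 1/cos 33.0° = 1.1924.
L = 8.10 × 1.1924 = 9.658 km.

9.66 km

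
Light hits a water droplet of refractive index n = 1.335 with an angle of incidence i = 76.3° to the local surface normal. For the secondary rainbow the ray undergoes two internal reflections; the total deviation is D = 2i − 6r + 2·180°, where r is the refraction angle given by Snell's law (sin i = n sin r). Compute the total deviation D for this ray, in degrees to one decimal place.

sin r = sin 76.3° / 1.335 = 0.9715/1.335 = 0.7278; r = 46.70°.
D = 2·76.3° − 6·46.70° + 2·180° = 152.60° − 280.19° + 360° = 232.41°.

232.4°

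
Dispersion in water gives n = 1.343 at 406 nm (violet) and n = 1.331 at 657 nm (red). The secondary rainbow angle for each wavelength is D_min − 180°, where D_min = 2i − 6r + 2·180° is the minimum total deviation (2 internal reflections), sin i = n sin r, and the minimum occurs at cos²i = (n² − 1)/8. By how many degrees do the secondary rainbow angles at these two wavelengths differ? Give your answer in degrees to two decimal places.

At 406 nm (n = 1.343): cos²i = 0.10046 → i = 71.522°, r = 44.928°, D_min = 233.478°, rainbow angle = 53.478°.
At 657 nm (n = 1.331): cos²i = 0.09645 → i = 71.907°, r = 45.575°, D_min = 230.365°, rainbow angle = 50.365°.
Angular width = |53.478° − 50.365°| = 3.113°.

3.11°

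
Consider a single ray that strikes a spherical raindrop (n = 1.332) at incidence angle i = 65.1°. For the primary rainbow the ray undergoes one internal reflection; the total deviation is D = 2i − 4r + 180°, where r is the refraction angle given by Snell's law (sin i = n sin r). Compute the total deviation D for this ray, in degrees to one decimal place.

sin r = sin 65.1° / 1.332 = 0.9070/1.332 = 0.6810; r = 42.92°.
D = 2·65.1° − 4·42.92° + 180° = 130.20° − 171.68° + 180° = 138.52°.

138.5°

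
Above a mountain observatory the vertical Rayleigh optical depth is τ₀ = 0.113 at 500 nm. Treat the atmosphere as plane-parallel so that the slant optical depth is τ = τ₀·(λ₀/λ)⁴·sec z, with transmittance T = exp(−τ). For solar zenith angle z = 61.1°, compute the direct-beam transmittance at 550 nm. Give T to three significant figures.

0.852

sec 61.1° = 2.0692.
τ = 0.113 × (500/550)⁴ × 2.0692 = 0.113 × 0.6830 × 2.0692 = 0.1597.
T = exp(−0.1597) = 0.8524.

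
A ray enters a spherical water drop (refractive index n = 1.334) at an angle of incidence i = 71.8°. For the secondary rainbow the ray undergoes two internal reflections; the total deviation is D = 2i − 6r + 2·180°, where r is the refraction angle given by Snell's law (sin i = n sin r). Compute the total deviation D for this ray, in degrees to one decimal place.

sin r = sin 71.8° / 1.334 = 0.9500/1.334 = 0.7121; r = 45.41°.
D = 2·71.8° − 6·45.41° + 2·180° = 143.60° − 272.45° + 360° = 231.15°.

231.2°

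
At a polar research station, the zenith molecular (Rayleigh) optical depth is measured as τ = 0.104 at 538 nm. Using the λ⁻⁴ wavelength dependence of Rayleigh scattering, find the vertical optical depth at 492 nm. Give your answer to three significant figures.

τ(492 nm) = τ(538 nm) × (538/492)⁴ = 0.104 × (1.0935)⁴ = 0.104 × 1.4298 = 0.1487.

0.149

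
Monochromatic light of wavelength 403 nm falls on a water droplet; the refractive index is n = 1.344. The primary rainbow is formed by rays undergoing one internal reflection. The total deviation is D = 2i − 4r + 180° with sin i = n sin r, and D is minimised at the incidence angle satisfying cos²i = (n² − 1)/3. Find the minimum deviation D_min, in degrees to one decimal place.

139.5°

cos²i = (1.80634 − 1)/3 = 0.26878; i = arccos(0.51844) = 58.772°.
sin r = sin 58.772°/1.344 = 0.63625; r = 39.512°.
D_min = 2·58.772° − 4·39.512° + 180° = 139.495°.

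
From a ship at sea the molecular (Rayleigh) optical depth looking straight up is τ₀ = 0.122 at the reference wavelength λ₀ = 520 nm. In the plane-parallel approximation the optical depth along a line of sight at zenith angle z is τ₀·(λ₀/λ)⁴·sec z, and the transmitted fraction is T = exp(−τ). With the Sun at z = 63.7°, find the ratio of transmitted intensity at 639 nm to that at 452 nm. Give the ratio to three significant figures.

1.44

Airmass: sec 63.7° = 2.2570.
τ(639 nm) = 0.122 × (520/639)⁴ × 2.2570 = 0.122 × 0.4385 × 2.2570 = 0.1208.
τ(452 nm) = 0.122 × (520/452)⁴ × 2.2570 = 0.122 × 1.7517 × 2.2570 = 0.4823.
T(639)/T(452) = exp(τ_B − τ_A) = exp(0.3616) = 1.4356.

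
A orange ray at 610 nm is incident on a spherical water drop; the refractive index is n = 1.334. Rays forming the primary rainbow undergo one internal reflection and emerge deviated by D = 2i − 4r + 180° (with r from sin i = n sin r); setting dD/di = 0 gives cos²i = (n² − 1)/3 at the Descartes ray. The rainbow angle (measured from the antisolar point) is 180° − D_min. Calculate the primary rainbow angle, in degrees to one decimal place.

41.9°

cos²i = (1.77956 − 1)/3 = 0.25985; i = arccos(0.50976) = 59.352°.
sin r = sin 59.352°/1.334 = 0.64492; r = 40.159°.
D_min = 2·59.352° − 4·40.159° + 180° = 138.067°.
Rainbow angle = 180° − D_min = 41.933°.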